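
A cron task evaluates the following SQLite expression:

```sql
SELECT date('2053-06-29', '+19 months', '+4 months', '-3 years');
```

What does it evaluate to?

Adding +19 months to 2053-06-29 gives 2055-01-29.
Adding +4 months to 2055-01-29 gives 2055-05-29.
Adding -3 years to 2055-05-29 gives 2052-05-29.

2052-05-29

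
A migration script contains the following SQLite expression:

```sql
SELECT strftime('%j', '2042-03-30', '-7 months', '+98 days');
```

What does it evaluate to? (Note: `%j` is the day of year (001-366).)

340

First apply '-7 months', '+98 days': 2042-03-30 → 2041-12-06.
Day-of-year for 2041-12-06: days since 2041-01-01 inclusive = 340, zero-padded to 340.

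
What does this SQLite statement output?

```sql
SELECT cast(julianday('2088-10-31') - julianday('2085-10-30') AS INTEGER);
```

1 day remains in October 2085 after the 30th (31 − 30).
Full months from November 2085 through September 2088 contribute their day counts.
Then 31 days into October 2088.
Total: 1 + 30 + 31 + 31 + 28 + 31 + 30 + 31 + 30 + 31 + 31 + 30 + 31 + 30 + 31 + 31 + 28 + 31 + 30 + 31 + 30 + 31 + 31 + 30 + 31 + 30 + 31 + 31 + 29 + 31 + 30 + 31 + 30 + 31 + 31 + 30 + 31 = 1097.

1097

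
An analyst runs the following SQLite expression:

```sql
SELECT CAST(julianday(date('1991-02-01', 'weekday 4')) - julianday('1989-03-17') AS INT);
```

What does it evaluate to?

`weekday 4` advances to the next Thursday; 1991-02-01 is a Friday, so it moves forward to 1991-02-07.
14 days remain in March 1989 after the 17th (31 − 17).
Full months from April 1989 through January 1991 contribute their day counts.
Then 7 days into February 1991.
Total: 14 + 30 + 31 + 30 + 31 + 31 + 30 + 31 + 30 + 31 + 31 + 28 + 31 + 30 + 31 + 30 + 31 + 31 + 30 + 31 + 30 + 31 + 31 + 7 = 692.

692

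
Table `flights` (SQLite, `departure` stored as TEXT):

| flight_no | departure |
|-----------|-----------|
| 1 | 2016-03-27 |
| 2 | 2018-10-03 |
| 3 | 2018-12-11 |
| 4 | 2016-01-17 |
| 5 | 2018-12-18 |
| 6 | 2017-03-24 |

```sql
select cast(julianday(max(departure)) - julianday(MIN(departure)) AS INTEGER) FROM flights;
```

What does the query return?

1066

MIN = 2016-01-17, MAX = 2018-12-18.
14 days remain in January 2016 after the 17th (31 − 17).
Full months from February 2016 through November 2018 contribute their day counts.
Then 18 days into December 2018.
Total: 14 + 29 + 31 + 30 + 31 + 30 + 31 + 31 + 30 + 31 + 30 + 31 + 31 + 28 + 31 + 30 + 31 + 30 + 31 + 31 + 30 + 31 + 30 + 31 + 31 + 28 + 31 + 30 + 31 + 30 + 31 + 31 + 30 + 31 + 30 + 18 = 1066.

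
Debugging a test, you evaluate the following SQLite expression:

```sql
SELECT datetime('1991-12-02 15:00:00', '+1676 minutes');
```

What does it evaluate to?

1676 minutes = 27h 56m; +1676 minutes from 1991-12-02 15:00:00 is 1991-12-03 18:56:00 (crosses midnight).

1991-12-03 18:56:00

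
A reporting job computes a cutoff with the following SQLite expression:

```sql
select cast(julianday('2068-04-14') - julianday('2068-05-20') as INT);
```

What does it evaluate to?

-36

16 days remain in April 2068 after the 14th (30 − 14).
Then 20 days into May 2068.
Total: 16 + 20 = 36.
The subtraction is earlier − later, so the result is −36 → -36.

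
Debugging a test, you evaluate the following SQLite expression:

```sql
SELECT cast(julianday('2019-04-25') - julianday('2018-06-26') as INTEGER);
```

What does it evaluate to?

303

4 days remain in June 2018 after the 26th (30 − 26).
Full months from July 2018 through March 2019 contribute their day counts.
Then 25 days into April 2019.
Total: 4 + 31 + 31 + 30 + 31 + 30 + 31 + 31 + 28 + 31 + 25 = 303.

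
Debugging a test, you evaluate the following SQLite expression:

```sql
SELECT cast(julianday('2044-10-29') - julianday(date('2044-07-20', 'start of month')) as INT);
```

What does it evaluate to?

120

`start of month` rewinds 2044-07-20 to 2044-07-01.
30 days remain in July 2044 after the 1st (31 − 1).
August 2044: 31 days.
September 2044: 30 days.
Then 29 days into October 2044.
Total: 30 + 31 + 30 + 29 = 120.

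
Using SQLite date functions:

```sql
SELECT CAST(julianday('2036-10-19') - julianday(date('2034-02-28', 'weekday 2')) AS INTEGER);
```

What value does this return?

`weekday 2` advances to the next Tuesday; 2034-02-28 is already a Tuesday, so it stays at 2034-02-28.
0 days remain in February 2034 after the 28th (28 − 28).
Full months from March 2034 through September 2036 contribute their day counts.
Then 19 days into October 2036.
Total: 0 + 31 + 30 + 31 + 30 + 31 + 31 + 30 + 31 + 30 + 31 + 31 + 28 + 31 + 30 + 31 + 30 + 31 + 31 + 30 + 31 + 30 + 31 + 31 + 29 + 31 + 30 + 31 + 30 + 31 + 31 + 30 + 19 = 964.

964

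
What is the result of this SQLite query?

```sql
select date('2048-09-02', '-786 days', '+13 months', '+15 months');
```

Applying '-786 days' to 2048-09-02: counting 786 days back gives 2046-07-09.
Adding +13 months to 2046-07-09 gives 2047-08-09.
Adding +15 months to 2047-08-09 gives 2048-11-09.

2048-11-09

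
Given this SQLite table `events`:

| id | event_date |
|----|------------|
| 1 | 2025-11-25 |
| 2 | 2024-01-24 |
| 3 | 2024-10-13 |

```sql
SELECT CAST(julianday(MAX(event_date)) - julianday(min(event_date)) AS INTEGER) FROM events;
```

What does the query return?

671

MIN = 2024-01-24, MAX = 2025-11-25.
7 days remain in January 2024 after the 24th (31 − 24).
Full months from February 2024 through October 2025 contribute their day counts.
Then 25 days into November 2025.
Total: 7 + 29 + 31 + 30 + 31 + 30 + 31 + 31 + 30 + 31 + 30 + 31 + 31 + 28 + 31 + 30 + 31 + 30 + 31 + 31 + 30 + 31 + 25 = 671.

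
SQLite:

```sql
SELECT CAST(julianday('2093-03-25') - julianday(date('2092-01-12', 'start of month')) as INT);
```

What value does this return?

449

`start of month` rewinds 2092-01-12 to 2092-01-01.
30 days remain in January 2092 after the 1st (31 − 1).
Full months from February 2092 through February 2093 contribute their day counts.
Then 25 days into March 2093.
Total: 30 + 29 + 31 + 30 + 31 + 30 + 31 + 31 + 30 + 31 + 30 + 31 + 31 + 28 + 25 = 449.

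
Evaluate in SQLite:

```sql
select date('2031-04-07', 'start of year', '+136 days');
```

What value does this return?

`start of year` rewinds 2031-04-07 to 2031-01-01.
Applying '+136 days' to 2031-01-01: counting 136 days forward gives 2031-05-17.

2031-05-17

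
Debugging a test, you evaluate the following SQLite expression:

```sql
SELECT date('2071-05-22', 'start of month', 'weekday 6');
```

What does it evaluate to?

2071-05-02

`start of month` rewinds 2071-05-22 to 2071-05-01.
`weekday 6` advances to the next Saturday; 2071-05-01 is a Friday, so it moves forward to 2071-05-02.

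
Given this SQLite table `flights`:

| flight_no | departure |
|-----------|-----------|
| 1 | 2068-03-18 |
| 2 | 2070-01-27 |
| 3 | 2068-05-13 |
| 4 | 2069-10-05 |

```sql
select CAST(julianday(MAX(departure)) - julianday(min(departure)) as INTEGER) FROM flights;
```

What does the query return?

680

MIN = 2068-03-18, MAX = 2070-01-27.
13 days remain in March 2068 after the 18th (31 − 18).
Full months from April 2068 through December 2069 contribute their day counts.
Then 27 days into January 2070.
Total: 13 + 30 + 31 + 30 + 31 + 31 + 30 + 31 + 30 + 31 + 31 + 28 + 31 + 30 + 31 + 30 + 31 + 31 + 30 + 31 + 30 + 31 + 27 = 680.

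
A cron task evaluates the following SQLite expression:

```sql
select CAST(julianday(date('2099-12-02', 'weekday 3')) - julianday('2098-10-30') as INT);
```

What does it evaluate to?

398

`weekday 3` advances to the next Wednesday; 2099-12-02 is already a Wednesday, so it stays at 2099-12-02.
1 day remains in October 2098 after the 30th (31 − 30).
Full months from November 2098 through November 2099 contribute their day counts.
Then 2 days into December 2099.
Total: 1 + 30 + 31 + 31 + 28 + 31 + 30 + 31 + 30 + 31 + 31 + 30 + 31 + 30 + 2 = 398.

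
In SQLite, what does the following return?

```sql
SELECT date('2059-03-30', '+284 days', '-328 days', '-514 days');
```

2057-09-18

Applying '+284 days' to 2059-03-30: counting 284 days forward gives 2060-01-08.
Applying '-328 days' to 2060-01-08: counting 328 days back gives 2059-02-14.
Applying '-514 days' to 2059-02-14: counting 514 days back gives 2057-09-18.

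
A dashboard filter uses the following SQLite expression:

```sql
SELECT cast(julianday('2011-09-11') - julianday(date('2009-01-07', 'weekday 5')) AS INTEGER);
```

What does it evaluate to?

975

`weekday 5` advances to the next Friday; 2009-01-07 is a Wednesday, so it moves forward to 2009-01-09.
22 days remain in January 2009 after the 9th (31 − 9).
Full months from February 2009 through August 2011 contribute their day counts.
Then 11 days into September 2011.
Total: 22 + 28 + 31 + 30 + 31 + 30 + 31 + 31 + 30 + 31 + 30 + 31 + 31 + 28 + 31 + 30 + 31 + 30 + 31 + 31 + 30 + 31 + 30 + 31 + 31 + 28 + 31 + 30 + 31 + 30 + 31 + 31 + 11 = 975.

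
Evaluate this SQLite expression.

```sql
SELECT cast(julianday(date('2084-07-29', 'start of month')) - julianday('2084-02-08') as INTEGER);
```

144

`start of month` rewinds 2084-07-29 to 2084-07-01.
21 days remain in February 2084 after the 8th (29 − 8).
March 2084: 31 days.
April 2084: 30 days.
May 2084: 31 days.
June 2084: 30 days.
Then 1 day into July 2084.
Total: 21 + 31 + 30 + 31 + 30 + 1 = 144.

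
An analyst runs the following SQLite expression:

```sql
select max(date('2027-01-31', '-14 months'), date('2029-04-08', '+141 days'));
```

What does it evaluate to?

date('2027-01-31', '-14 months') → 2025-12-01.
date('2029-04-08', '+141 days') → 2029-08-27.
Later of the two is 2029-08-27.

2029-08-27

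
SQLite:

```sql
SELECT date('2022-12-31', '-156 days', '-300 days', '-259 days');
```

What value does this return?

Applying '-156 days' to 2022-12-31: counting 156 days back gives 2022-07-28.
Applying '-300 days' to 2022-07-28: counting 300 days back gives 2021-10-01.
Applying '-259 days' to 2021-10-01: counting 259 days back gives 2021-01-15.

2021-01-15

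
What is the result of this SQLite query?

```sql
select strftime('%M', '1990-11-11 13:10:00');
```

`%M` extracts the 2-digit minute: 10.

10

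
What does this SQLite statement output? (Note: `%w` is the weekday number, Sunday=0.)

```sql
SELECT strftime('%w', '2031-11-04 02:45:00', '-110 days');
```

First apply '-110 days': 2031-11-04 02:45:00 → 2031-07-17 02:45:00.
2031-07-17 is a Thursday; with Sunday=0 that is 4.

4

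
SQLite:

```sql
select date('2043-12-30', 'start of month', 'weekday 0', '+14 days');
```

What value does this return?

2043-12-20

`start of month` rewinds 2043-12-30 to 2043-12-01.
`weekday 0` advances to the next Sunday; 2043-12-01 is a Tuesday, so it moves forward to 2043-12-06.
Advancing 14 more days within December lands on 2043-12-20.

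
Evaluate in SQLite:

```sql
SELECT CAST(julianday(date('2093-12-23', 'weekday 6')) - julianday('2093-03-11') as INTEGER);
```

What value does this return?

`weekday 6` advances to the next Saturday; 2093-12-23 is a Wednesday, so it moves forward to 2093-12-26.
20 days remain in March 2093 after the 11th (31 − 11).
Full months from April 2093 through November 2093 contribute their day counts.
Then 26 days into December 2093.
Total: 20 + 30 + 31 + 30 + 31 + 31 + 30 + 31 + 30 + 26 = 290.

290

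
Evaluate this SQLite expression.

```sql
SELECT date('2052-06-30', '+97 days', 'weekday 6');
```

2052-10-05

Applying '+97 days' to 2052-06-30: counting 97 days forward gives 2052-10-05.
`weekday 6` advances to the next Saturday; 2052-10-05 is already a Saturday, so it stays at 2052-10-05.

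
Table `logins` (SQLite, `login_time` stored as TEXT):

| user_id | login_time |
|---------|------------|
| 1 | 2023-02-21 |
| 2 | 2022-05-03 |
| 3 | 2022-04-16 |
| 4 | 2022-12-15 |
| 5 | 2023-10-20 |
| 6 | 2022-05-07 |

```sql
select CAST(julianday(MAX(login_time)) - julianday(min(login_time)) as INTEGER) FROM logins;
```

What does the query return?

MIN = 2022-04-16, MAX = 2023-10-20.
14 days remain in April 2022 after the 16th (30 − 16).
Full months from May 2022 through September 2023 contribute their day counts.
Then 20 days into October 2023.
Total: 14 + 31 + 30 + 31 + 31 + 30 + 31 + 30 + 31 + 31 + 28 + 31 + 30 + 31 + 30 + 31 + 31 + 30 + 20 = 552.

552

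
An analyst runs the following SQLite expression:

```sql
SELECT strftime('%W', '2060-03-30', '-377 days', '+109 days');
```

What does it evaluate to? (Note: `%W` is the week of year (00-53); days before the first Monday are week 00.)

26

First apply '-377 days', '+109 days': 2060-03-30 → 2059-07-06.
2059-07-06 is a Sunday. SQLite's %W counts Mondays since the year started; the result is 26.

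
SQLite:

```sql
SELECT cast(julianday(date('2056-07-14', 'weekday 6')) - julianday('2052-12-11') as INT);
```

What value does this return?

`weekday 6` advances to the next Saturday; 2056-07-14 is a Friday, so it moves forward to 2056-07-15.
20 days remain in December 2052 after the 11th (31 − 11).
Full months from January 2053 through June 2056 contribute their day counts.
Then 15 days into July 2056.
Total: 20 + 31 + 28 + 31 + 30 + 31 + 30 + 31 + 31 + 30 + 31 + 30 + 31 + 31 + 28 + 31 + 30 + 31 + 30 + 31 + 31 + 30 + 31 + 30 + 31 + 31 + 28 + 31 + 30 + 31 + 30 + 31 + 31 + 30 + 31 + 30 + 31 + 31 + 29 + 31 + 30 + 31 + 30 + 15 = 1312.

1312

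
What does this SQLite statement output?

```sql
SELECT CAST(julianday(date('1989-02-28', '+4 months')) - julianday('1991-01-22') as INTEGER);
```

Adding +4 months to 1989-02-28 gives 1989-06-28.
2 days remain in June 1989 after the 28th (30 − 28).
Full months from July 1989 through December 1990 contribute their day counts.
Then 22 days into January 1991.
Total: 2 + 31 + 31 + 30 + 31 + 30 + 31 + 31 + 28 + 31 + 30 + 31 + 30 + 31 + 31 + 30 + 31 + 30 + 31 + 22 = 573.
The subtraction is earlier − later, so the result is −573 → -573.

-573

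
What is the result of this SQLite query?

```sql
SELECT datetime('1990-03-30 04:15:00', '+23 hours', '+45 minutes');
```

1990-03-31 04:00:00

+23 hours from 1990-03-30 04:15:00 is 1990-03-31 03:15:00 (crosses midnight).
+45 minutes from 1990-03-31 03:15:00 is 1990-03-31 04:00:00.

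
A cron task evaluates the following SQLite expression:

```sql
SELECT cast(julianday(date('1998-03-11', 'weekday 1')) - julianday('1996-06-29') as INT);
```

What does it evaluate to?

`weekday 1` advances to the next Monday; 1998-03-11 is a Wednesday, so it moves forward to 1998-03-16.
1 day remains in June 1996 after the 29th (30 − 29).
Full months from July 1996 through February 1998 contribute their day counts.
Then 16 days into March 1998.
Total: 1 + 31 + 31 + 30 + 31 + 30 + 31 + 31 + 28 + 31 + 30 + 31 + 30 + 31 + 31 + 30 + 31 + 30 + 31 + 31 + 28 + 16 = 625.

625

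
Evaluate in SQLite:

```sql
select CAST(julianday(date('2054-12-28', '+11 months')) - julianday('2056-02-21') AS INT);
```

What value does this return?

Adding +11 months to 2054-12-28 gives 2055-11-28.
2 days remain in November 2055 after the 28th (30 − 28).
December 2055: 31 days.
January 2056: 31 days.
Then 21 days into February 2056.
Total: 2 + 31 + 31 + 21 = 85.
The subtraction is earlier − later, so the result is −85 → -85.

-85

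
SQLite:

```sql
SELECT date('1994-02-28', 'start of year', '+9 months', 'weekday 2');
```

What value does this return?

`start of year` rewinds 1994-02-28 to 1994-01-01.
Adding +9 months to 1994-01-01 gives 1994-10-01.
`weekday 2` advances to the next Tuesday; 1994-10-01 is a Saturday, so it moves forward to 1994-10-04.

1994-10-04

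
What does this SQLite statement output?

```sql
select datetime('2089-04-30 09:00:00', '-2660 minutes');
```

2089-04-28 12:40:00

2660 minutes = 44h 20m; -2660 minutes from 2089-04-30 09:00:00 is 2089-04-28 12:40:00 (crosses midnight).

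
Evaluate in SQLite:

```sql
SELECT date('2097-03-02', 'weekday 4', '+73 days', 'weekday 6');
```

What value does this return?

2097-05-25

`weekday 4` advances to the next Thursday; 2097-03-02 is a Saturday, so it moves forward to 2097-03-07.
Applying '+73 days' to 2097-03-07: counting 73 days forward gives 2097-05-19.
`weekday 6` advances to the next Saturday; 2097-05-19 is a Sunday, so it moves forward to 2097-05-25.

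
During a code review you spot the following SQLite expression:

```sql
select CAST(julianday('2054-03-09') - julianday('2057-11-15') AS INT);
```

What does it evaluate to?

22 days remain in March 2054 after the 9th (31 − 9).
Full months from April 2054 through October 2057 contribute their day counts.
Then 15 days into November 2057.
Total: 22 + 30 + 31 + 30 + 31 + 31 + 30 + 31 + 30 + 31 + 31 + 28 + 31 + 30 + 31 + 30 + 31 + 31 + 30 + 31 + 30 + 31 + 31 + 29 + 31 + 30 + 31 + 30 + 31 + 31 + 30 + 31 + 30 + 31 + 31 + 28 + 31 + 30 + 31 + 30 + 31 + 31 + 30 + 31 + 15 = 1347.
The subtraction is earlier − later, so the result is −1347 → -1347.

-1347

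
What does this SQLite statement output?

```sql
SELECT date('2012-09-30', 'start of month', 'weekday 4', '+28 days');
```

2012-10-04

`start of month` rewinds 2012-09-30 to 2012-09-01.
`weekday 4` advances to the next Thursday; 2012-09-01 is a Saturday, so it moves forward to 2012-09-06.
September 2012 has 30 days; 24 remain after the 6th, so 25 days reach 2012-10-01.
Advancing 3 more days within October lands on 2012-10-04.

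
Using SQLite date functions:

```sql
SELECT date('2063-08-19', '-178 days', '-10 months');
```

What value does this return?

2062-04-22

Applying '-178 days' to 2063-08-19: counting 178 days back gives 2063-02-22.
Adding -10 months to 2063-02-22 gives 2062-04-22.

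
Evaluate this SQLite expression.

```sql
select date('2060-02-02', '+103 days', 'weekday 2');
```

Applying '+103 days' to 2060-02-02: counting 103 days forward gives 2060-05-15.
`weekday 2` advances to the next Tuesday; 2060-05-15 is a Saturday, so it moves forward to 2060-05-18.

2060-05-18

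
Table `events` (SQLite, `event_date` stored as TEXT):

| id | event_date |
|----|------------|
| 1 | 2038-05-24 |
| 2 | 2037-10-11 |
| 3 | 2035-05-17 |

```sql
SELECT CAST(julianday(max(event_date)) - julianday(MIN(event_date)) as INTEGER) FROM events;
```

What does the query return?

MIN = 2035-05-17, MAX = 2038-05-24.
14 days remain in May 2035 after the 17th (31 − 17).
Full months from June 2035 through April 2038 contribute their day counts.
Then 24 days into May 2038.
Total: 14 + 30 + 31 + 31 + 30 + 31 + 30 + 31 + 31 + 29 + 31 + 30 + 31 + 30 + 31 + 31 + 30 + 31 + 30 + 31 + 31 + 28 + 31 + 30 + 31 + 30 + 31 + 31 + 30 + 31 + 30 + 31 + 31 + 28 + 31 + 30 + 24 = 1103.

1103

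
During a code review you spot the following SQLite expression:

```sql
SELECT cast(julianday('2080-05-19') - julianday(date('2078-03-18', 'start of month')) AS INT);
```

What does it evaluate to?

`start of month` rewinds 2078-03-18 to 2078-03-01.
30 days remain in March 2078 after the 1st (31 − 1).
Full months from April 2078 through April 2080 contribute their day counts.
Then 19 days into May 2080.
Total: 30 + 30 + 31 + 30 + 31 + 31 + 30 + 31 + 30 + 31 + 31 + 28 + 31 + 30 + 31 + 30 + 31 + 31 + 30 + 31 + 30 + 31 + 31 + 29 + 31 + 30 + 19 = 810.

810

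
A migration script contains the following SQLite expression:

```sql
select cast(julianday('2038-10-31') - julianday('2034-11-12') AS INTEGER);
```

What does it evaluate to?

18 days remain in November 2034 after the 12th (30 − 12).
Full months from December 2034 through September 2038 contribute their day counts.
Then 31 days into October 2038.
Total: 18 + 31 + 31 + 28 + 31 + 30 + 31 + 30 + 31 + 31 + 30 + 31 + 30 + 31 + 31 + 29 + 31 + 30 + 31 + 30 + 31 + 31 + 30 + 31 + 30 + 31 + 31 + 28 + 31 + 30 + 31 + 30 + 31 + 31 + 30 + 31 + 30 + 31 + 31 + 28 + 31 + 30 + 31 + 30 + 31 + 31 + 30 + 31 = 1449.

1449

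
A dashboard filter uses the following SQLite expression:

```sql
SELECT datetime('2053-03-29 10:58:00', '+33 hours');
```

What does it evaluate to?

2053-03-30 19:58:00

+33 hours from 2053-03-29 10:58:00 is 2053-03-30 19:58:00 (crosses midnight).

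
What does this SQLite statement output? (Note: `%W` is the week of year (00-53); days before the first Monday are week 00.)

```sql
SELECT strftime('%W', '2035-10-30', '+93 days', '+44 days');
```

10

First apply '+93 days', '+44 days': 2035-10-30 → 2036-03-15.
2036-03-15 is a Saturday. SQLite's %W counts Mondays since the year started; the result is 10.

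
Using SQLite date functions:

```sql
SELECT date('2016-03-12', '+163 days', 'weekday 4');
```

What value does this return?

Applying '+163 days' to 2016-03-12: counting 163 days forward gives 2016-08-22.
`weekday 4` advances to the next Thursday; 2016-08-22 is a Monday, so it moves forward to 2016-08-25.

2016-08-25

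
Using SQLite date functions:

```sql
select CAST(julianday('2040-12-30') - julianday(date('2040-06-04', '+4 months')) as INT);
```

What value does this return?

Adding +4 months to 2040-06-04 gives 2040-10-04.
27 days remain in October 2040 after the 4th (31 − 4).
November 2040: 30 days.
Then 30 days into December 2040.
Total: 27 + 30 + 30 = 87.

87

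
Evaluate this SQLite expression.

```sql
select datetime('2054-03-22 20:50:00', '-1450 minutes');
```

2054-03-21 20:40:00

1450 minutes = 24h 10m; -1450 minutes from 2054-03-22 20:50:00 is 2054-03-21 20:40:00 (crosses midnight).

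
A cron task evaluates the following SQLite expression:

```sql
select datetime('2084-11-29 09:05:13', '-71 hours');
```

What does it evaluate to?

-71 hours from 2084-11-29 09:05:13 is 2084-11-26 10:05:13 (crosses midnight).

2084-11-26 10:05:13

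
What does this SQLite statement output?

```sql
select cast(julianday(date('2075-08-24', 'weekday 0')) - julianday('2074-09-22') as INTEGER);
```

337

`weekday 0` advances to the next Sunday; 2075-08-24 is a Saturday, so it moves forward to 2075-08-25.
8 days remain in September 2074 after the 22nd (30 − 22).
Full months from October 2074 through July 2075 contribute their day counts.
Then 25 days into August 2075.
Total: 8 + 31 + 30 + 31 + 31 + 28 + 31 + 30 + 31 + 30 + 31 + 25 = 337.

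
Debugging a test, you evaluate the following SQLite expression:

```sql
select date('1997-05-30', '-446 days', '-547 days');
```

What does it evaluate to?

1994-09-10

Applying '-446 days' to 1997-05-30: counting 446 days back gives 1996-03-10.
Applying '-547 days' to 1996-03-10: counting 547 days back gives 1994-09-10.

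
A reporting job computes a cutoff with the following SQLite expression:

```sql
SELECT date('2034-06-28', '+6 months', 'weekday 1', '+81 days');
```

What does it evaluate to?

2035-03-23

Adding +6 months to 2034-06-28 gives 2034-12-28.
`weekday 1` advances to the next Monday; 2034-12-28 is a Thursday, so it moves forward to 2035-01-01.
Applying '+81 days' to 2035-01-01: counting 81 days forward gives 2035-03-23.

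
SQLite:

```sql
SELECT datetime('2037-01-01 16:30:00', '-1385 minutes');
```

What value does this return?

2036-12-31 17:25:00

1385 minutes = 23h 5m; -1385 minutes from 2037-01-01 16:30:00 is 2036-12-31 17:25:00 (crosses midnight).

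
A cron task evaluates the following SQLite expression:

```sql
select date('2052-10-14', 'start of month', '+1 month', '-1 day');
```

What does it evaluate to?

2052-10-31

`start of month` rewinds 2052-10-14 to 2052-10-01.
Adding +1 month to 2052-10-01 gives 2052-11-01.
Going back 1 day from 2052-11-01 reaches 2052-10-31 (last day of October, 31 days).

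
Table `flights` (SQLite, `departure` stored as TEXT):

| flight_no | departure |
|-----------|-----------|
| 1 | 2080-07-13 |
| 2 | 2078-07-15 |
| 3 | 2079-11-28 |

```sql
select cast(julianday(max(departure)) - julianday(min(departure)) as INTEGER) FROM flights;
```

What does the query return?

729

MIN = 2078-07-15, MAX = 2080-07-13.
16 days remain in July 2078 after the 15th (31 − 15).
Full months from August 2078 through June 2080 contribute their day counts.
Then 13 days into July 2080.
Total: 16 + 31 + 30 + 31 + 30 + 31 + 31 + 28 + 31 + 30 + 31 + 30 + 31 + 31 + 30 + 31 + 30 + 31 + 31 + 29 + 31 + 30 + 31 + 30 + 13 = 729.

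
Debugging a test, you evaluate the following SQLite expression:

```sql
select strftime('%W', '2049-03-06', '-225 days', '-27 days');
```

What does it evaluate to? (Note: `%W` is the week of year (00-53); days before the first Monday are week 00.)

First apply '-225 days', '-27 days': 2049-03-06 → 2048-06-27.
2048-06-27 is a Saturday. SQLite's %W counts Mondays since the year started; the result is 25.

25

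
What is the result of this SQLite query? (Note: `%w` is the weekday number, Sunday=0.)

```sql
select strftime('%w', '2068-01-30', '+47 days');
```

First apply '+47 days': 2068-01-30 → 2068-03-17.
2068-03-17 is a Saturday; with Sunday=0 that is 6.

6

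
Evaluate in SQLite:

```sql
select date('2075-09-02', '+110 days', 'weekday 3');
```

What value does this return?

2075-12-25

Applying '+110 days' to 2075-09-02: counting 110 days forward gives 2075-12-21.
`weekday 3` advances to the next Wednesday; 2075-12-21 is a Saturday, so it moves forward to 2075-12-25.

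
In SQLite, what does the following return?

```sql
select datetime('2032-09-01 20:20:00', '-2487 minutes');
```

2487 minutes = 41h 27m; -2487 minutes from 2032-09-01 20:20:00 is 2032-08-31 02:53:00 (crosses midnight).

2032-08-31 02:53:00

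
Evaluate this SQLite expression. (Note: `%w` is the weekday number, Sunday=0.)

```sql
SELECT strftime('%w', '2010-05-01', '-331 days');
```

4

First apply '-331 days': 2010-05-01 → 2009-06-04.
2009-06-04 is a Thursday; with Sunday=0 that is 4.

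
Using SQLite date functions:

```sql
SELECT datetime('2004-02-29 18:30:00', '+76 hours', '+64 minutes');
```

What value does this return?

2004-03-03 23:34:00

+76 hours from 2004-02-29 18:30:00 is 2004-03-03 22:30:00 (crosses midnight).
64 minutes = 1h 4m; +64 minutes from 2004-03-03 22:30:00 is 2004-03-03 23:34:00.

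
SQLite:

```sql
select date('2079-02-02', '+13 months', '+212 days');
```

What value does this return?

2080-09-30

Adding +13 months to 2079-02-02 gives 2080-03-02.
Applying '+212 days' to 2080-03-02: counting 212 days forward gives 2080-09-30.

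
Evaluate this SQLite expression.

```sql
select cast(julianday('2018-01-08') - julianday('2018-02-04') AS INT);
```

23 days remain in January 2018 after the 8th (31 − 8).
Then 4 days into February 2018.
Total: 23 + 4 = 27.
The subtraction is earlier − later, so the result is −27 → -27.

-27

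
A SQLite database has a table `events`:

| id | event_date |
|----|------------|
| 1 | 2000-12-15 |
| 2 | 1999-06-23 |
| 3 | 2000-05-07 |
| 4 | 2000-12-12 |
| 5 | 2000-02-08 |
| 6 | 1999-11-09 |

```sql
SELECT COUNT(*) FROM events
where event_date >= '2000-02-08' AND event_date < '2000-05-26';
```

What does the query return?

Rows in [2000-02-08, 2000-05-26): 2000-05-07, 2000-02-08 → 2 rows.

2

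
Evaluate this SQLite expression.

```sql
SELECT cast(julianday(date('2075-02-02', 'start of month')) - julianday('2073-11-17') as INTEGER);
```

441

`start of month` rewinds 2075-02-02 to 2075-02-01.
13 days remain in November 2073 after the 17th (30 − 17).
Full months from December 2073 through January 2075 contribute their day counts.
Then 1 day into February 2075.
Total: 13 + 31 + 31 + 28 + 31 + 30 + 31 + 30 + 31 + 31 + 30 + 31 + 30 + 31 + 31 + 1 = 441.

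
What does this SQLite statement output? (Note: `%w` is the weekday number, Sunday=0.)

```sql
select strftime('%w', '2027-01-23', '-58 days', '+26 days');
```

2

First apply '-58 days', '+26 days': 2027-01-23 → 2026-12-22.
2026-12-22 is a Tuesday; with Sunday=0 that is 2.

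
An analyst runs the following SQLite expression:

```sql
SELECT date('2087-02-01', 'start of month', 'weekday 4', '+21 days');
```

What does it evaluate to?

2087-02-27

`start of month` rewinds 2087-02-01 to 2087-02-01.
`weekday 4` advances to the next Thursday; 2087-02-01 is a Saturday, so it moves forward to 2087-02-06.
Advancing 21 more days within February lands on 2087-02-27.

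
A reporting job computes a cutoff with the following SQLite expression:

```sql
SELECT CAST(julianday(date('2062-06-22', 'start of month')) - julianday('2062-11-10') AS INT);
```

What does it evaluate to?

-162

`start of month` rewinds 2062-06-22 to 2062-06-01.
29 days remain in June 2062 after the 1st (30 − 1).
July 2062: 31 days.
August 2062: 31 days.
September 2062: 30 days.
October 2062: 31 days.
Then 10 days into November 2062.
Total: 29 + 31 + 31 + 30 + 31 + 10 = 162.
The subtraction is earlier − later, so the result is −162 → -162.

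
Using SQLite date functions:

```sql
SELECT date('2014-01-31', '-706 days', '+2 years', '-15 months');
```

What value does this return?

2012-11-25

Applying '-706 days' to 2014-01-31: counting 706 days back gives 2012-02-25.
Adding +2 years to 2012-02-25 gives 2014-02-25.
Adding -15 months to 2014-02-25 gives 2012-11-25.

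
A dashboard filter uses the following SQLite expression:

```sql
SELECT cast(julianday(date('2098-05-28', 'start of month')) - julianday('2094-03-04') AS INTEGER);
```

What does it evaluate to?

`start of month` rewinds 2098-05-28 to 2098-05-01.
27 days remain in March 2094 after the 4th (31 − 4).
Full months from April 2094 through April 2098 contribute their day counts.
Then 1 day into May 2098.
Total: 27 + 30 + 31 + 30 + 31 + 31 + 30 + 31 + 30 + 31 + 31 + 28 + 31 + 30 + 31 + 30 + 31 + 31 + 30 + 31 + 30 + 31 + 31 + 29 + 31 + 30 + 31 + 30 + 31 + 31 + 30 + 31 + 30 + 31 + 31 + 28 + 31 + 30 + 31 + 30 + 31 + 31 + 30 + 31 + 30 + 31 + 31 + 28 + 31 + 30 + 1 = 1519.

1519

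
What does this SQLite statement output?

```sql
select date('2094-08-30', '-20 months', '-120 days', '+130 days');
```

Adding -20 months to 2094-08-30 gives 2092-12-30.
Applying '-120 days' to 2092-12-30: counting 120 days back gives 2092-09-01.
Applying '+130 days' to 2092-09-01: counting 130 days forward gives 2093-01-09.

2093-01-09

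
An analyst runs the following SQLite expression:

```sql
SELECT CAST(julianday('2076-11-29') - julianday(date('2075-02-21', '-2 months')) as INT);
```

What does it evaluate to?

Adding -2 months to 2075-02-21 gives 2074-12-21.
10 days remain in December 2074 after the 21st (31 − 21).
Full months from January 2075 through October 2076 contribute their day counts.
Then 29 days into November 2076.
Total: 10 + 31 + 28 + 31 + 30 + 31 + 30 + 31 + 31 + 30 + 31 + 30 + 31 + 31 + 29 + 31 + 30 + 31 + 30 + 31 + 31 + 30 + 31 + 29 = 709.

709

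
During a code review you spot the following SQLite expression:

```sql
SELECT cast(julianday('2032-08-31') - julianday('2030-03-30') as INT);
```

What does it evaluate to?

885

1 day remains in March 2030 after the 30th (31 − 30).
Full months from April 2030 through July 2032 contribute their day counts.
Then 31 days into August 2032.
Total: 1 + 30 + 31 + 30 + 31 + 31 + 30 + 31 + 30 + 31 + 31 + 28 + 31 + 30 + 31 + 30 + 31 + 31 + 30 + 31 + 30 + 31 + 31 + 29 + 31 + 30 + 31 + 30 + 31 + 31 = 885.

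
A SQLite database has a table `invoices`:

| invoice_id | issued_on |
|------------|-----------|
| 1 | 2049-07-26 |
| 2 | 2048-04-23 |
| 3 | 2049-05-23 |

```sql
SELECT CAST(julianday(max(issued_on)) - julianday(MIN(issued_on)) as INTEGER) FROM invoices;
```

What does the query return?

MIN = 2048-04-23, MAX = 2049-07-26.
7 days remain in April 2048 after the 23rd (30 − 23).
Full months from May 2048 through June 2049 contribute their day counts.
Then 26 days into July 2049.
Total: 7 + 31 + 30 + 31 + 31 + 30 + 31 + 30 + 31 + 31 + 28 + 31 + 30 + 31 + 30 + 26 = 459.

459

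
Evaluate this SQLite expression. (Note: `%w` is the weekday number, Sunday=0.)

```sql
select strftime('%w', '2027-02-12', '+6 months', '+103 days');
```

2

First apply '+6 months', '+103 days': 2027-02-12 → 2027-11-23.
2027-11-23 is a Tuesday; with Sunday=0 that is 2.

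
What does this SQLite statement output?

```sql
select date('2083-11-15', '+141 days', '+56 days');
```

2084-05-30

Applying '+141 days' to 2083-11-15: counting 141 days forward gives 2084-04-04.
Applying '+56 days' to 2084-04-04: counting 56 days forward gives 2084-05-30.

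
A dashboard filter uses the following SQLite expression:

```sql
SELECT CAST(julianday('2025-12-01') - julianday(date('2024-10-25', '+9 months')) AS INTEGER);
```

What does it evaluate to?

129

Adding +9 months to 2024-10-25 gives 2025-07-25.
6 days remain in July 2025 after the 25th (31 − 25).
August 2025: 31 days.
September 2025: 30 days.
October 2025: 31 days.
November 2025: 30 days.
Then 1 day into December 2025.
Total: 6 + 31 + 30 + 31 + 30 + 1 = 129.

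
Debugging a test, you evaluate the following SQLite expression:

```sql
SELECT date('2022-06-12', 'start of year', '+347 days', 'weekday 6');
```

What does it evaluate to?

2022-12-17

`start of year` rewinds 2022-06-12 to 2022-01-01.
Applying '+347 days' to 2022-01-01: counting 347 days forward gives 2022-12-14.
`weekday 6` advances to the next Saturday; 2022-12-14 is a Wednesday, so it moves forward to 2022-12-17.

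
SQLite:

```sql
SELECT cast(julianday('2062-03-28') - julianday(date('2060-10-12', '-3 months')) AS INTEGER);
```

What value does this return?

Adding -3 months to 2060-10-12 gives 2060-07-12.
19 days remain in July 2060 after the 12th (31 − 12).
Full months from August 2060 through February 2062 contribute their day counts.
Then 28 days into March 2062.
Total: 19 + 31 + 30 + 31 + 30 + 31 + 31 + 28 + 31 + 30 + 31 + 30 + 31 + 31 + 30 + 31 + 30 + 31 + 31 + 28 + 28 = 624.

624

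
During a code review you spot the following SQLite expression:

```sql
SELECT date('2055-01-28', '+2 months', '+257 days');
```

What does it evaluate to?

Adding +2 months to 2055-01-28 gives 2055-03-28.
Applying '+257 days' to 2055-03-28: counting 257 days forward gives 2055-12-10.

2055-12-10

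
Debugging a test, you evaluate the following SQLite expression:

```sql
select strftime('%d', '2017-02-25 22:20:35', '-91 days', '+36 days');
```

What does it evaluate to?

01

First apply '-91 days', '+36 days': 2017-02-25 22:20:35 → 2017-01-01 22:20:35.
`%d` extracts the 2-digit day of month: 01.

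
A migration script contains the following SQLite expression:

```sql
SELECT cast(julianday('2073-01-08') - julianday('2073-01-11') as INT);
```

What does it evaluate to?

Both dates are in January 2073: 11 − 8 = 3.
The subtraction is earlier − later, so the result is −3 → -3.

-3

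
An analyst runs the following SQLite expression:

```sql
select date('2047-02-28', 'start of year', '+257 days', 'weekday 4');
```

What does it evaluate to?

`start of year` rewinds 2047-02-28 to 2047-01-01.
Applying '+257 days' to 2047-01-01: counting 257 days forward gives 2047-09-15.
`weekday 4` advances to the next Thursday; 2047-09-15 is a Sunday, so it moves forward to 2047-09-19.

2047-09-19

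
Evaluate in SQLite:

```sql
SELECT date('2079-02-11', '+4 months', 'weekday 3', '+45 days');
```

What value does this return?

Adding +4 months to 2079-02-11 gives 2079-06-11.
`weekday 3` advances to the next Wednesday; 2079-06-11 is a Sunday, so it moves forward to 2079-06-14.
Applying '+45 days' to 2079-06-14: counting 45 days forward gives 2079-07-29.

2079-07-29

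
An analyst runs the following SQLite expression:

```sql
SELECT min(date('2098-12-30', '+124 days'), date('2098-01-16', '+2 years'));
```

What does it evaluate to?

2099-05-03

date('2098-12-30', '+124 days') → 2099-05-03.
date('2098-01-16', '+2 years') → 2100-01-16.
Earlier of the two is 2099-05-03.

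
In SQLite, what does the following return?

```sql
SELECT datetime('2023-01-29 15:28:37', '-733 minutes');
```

733 minutes = 12h 13m; -733 minutes from 2023-01-29 15:28:37 is 2023-01-29 03:15:37.

2023-01-29 03:15:37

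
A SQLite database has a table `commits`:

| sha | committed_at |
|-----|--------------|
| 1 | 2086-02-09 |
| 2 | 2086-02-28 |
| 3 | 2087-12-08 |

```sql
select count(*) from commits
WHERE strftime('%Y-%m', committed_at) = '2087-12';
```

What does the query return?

1

Rows with year-month 2087-12: 2087-12-08 → 1.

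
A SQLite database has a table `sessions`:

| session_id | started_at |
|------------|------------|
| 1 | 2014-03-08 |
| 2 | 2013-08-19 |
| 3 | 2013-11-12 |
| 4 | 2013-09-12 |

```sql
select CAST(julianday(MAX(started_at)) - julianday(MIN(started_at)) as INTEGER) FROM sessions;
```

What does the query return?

201

MIN = 2013-08-19, MAX = 2014-03-08.
12 days remain in August 2013 after the 19th (31 − 19).
Full months from September 2013 through February 2014 contribute their day counts.
Then 8 days into March 2014.
Total: 12 + 30 + 31 + 30 + 31 + 31 + 28 + 8 = 201.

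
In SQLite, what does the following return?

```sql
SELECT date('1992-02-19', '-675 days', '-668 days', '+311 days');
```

Applying '-675 days' to 1992-02-19: counting 675 days back gives 1990-04-15.
Applying '-668 days' to 1990-04-15: counting 668 days back gives 1988-06-16.
Applying '+311 days' to 1988-06-16: counting 311 days forward gives 1989-04-23.

1989-04-23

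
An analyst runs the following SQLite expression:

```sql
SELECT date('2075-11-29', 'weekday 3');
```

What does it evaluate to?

2075-12-04

`weekday 3` advances to the next Wednesday; 2075-11-29 is a Friday, so it moves forward to 2075-12-04.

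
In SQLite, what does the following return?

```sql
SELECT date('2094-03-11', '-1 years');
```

2093-03-11

Adding -1 year to 2094-03-11 gives 2093-03-11.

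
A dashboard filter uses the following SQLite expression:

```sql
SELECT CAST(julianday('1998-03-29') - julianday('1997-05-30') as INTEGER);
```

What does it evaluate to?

303

1 day remains in May 1997 after the 30th (31 − 30).
Full months from June 1997 through February 1998 contribute their day counts.
Then 29 days into March 1998.
Total: 1 + 30 + 31 + 31 + 30 + 31 + 30 + 31 + 31 + 28 + 29 = 303.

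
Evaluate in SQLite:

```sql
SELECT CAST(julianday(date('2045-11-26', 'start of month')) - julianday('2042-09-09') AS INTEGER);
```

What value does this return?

`start of month` rewinds 2045-11-26 to 2045-11-01.
21 days remain in September 2042 after the 9th (30 − 9).
Full months from October 2042 through October 2045 contribute their day counts.
Then 1 day into November 2045.
Total: 21 + 31 + 30 + 31 + 31 + 28 + 31 + 30 + 31 + 30 + 31 + 31 + 30 + 31 + 30 + 31 + 31 + 29 + 31 + 30 + 31 + 30 + 31 + 31 + 30 + 31 + 30 + 31 + 31 + 28 + 31 + 30 + 31 + 30 + 31 + 31 + 30 + 31 + 1 = 1149.

1149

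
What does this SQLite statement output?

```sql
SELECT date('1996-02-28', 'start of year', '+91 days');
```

`start of year` rewinds 1996-02-28 to 1996-01-01.
Applying '+91 days' to 1996-01-01: counting 91 days forward gives 1996-04-01.

1996-04-01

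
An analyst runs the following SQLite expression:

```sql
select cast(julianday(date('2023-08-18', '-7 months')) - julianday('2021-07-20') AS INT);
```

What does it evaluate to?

Adding -7 months to 2023-08-18 gives 2023-01-18.
11 days remain in July 2021 after the 20th (31 − 20).
Full months from August 2021 through December 2022 contribute their day counts.
Then 18 days into January 2023.
Total: 11 + 31 + 30 + 31 + 30 + 31 + 31 + 28 + 31 + 30 + 31 + 30 + 31 + 31 + 30 + 31 + 30 + 31 + 18 = 547.

547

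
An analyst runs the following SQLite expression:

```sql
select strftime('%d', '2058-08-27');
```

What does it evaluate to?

`%d` extracts the 2-digit day of month: 27.

27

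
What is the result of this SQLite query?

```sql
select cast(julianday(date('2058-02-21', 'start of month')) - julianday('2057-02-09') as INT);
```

357

`start of month` rewinds 2058-02-21 to 2058-02-01.
19 days remain in February 2057 after the 9th (28 − 9).
Full months from March 2057 through January 2058 contribute their day counts.
Then 1 day into February 2058.
Total: 19 + 31 + 30 + 31 + 30 + 31 + 31 + 30 + 31 + 30 + 31 + 31 + 1 = 357.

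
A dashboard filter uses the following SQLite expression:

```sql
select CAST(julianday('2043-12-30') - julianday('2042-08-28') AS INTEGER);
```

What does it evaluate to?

489

3 days remain in August 2042 after the 28th (31 − 28).
Full months from September 2042 through November 2043 contribute their day counts.
Then 30 days into December 2043.
Total: 3 + 30 + 31 + 30 + 31 + 31 + 28 + 31 + 30 + 31 + 30 + 31 + 31 + 30 + 31 + 30 + 30 = 489.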